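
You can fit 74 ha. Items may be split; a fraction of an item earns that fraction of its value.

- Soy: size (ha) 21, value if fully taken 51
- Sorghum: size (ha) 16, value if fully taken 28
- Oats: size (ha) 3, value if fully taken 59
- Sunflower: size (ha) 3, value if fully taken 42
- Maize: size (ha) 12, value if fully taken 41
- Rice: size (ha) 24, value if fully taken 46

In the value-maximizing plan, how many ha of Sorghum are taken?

11

Sort by value density: Oats 59/3≈19.7, Sunflower 42/3≈14, Maize 41/12≈3.42, Soy 51/21≈2.43, Rice 46/24≈1.92, Sorghum 28/16≈1.75.
Oats: take in full, 3 ha for value 59 ; 71 left.
Take all of Sunflower (3 ha, value 42) ; 68 ha left.
Maize: take in full, 12 ha for value 41 ; 56 left.
Soy: take in full, 21 ha for value 51 ; 35 left.
Rice: take in full, 24 ha for value 46 ; 11 left.
Only 11 ha remain; take 11/16 of Sorghum for value 28×11/16 = 19.25.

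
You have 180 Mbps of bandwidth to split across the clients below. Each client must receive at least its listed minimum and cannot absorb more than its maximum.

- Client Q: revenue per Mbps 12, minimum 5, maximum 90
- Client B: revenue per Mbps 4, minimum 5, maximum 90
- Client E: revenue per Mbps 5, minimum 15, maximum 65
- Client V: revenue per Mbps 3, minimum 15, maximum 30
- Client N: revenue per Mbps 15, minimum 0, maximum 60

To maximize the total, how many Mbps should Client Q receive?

Meeting every minimum uses 5+5+15+15+0 = 40 Mbps, leaving 140.
Rank by revenue per Mbps: Client N 15 > Client Q 12 > Client E 5 > Client B 4 > Client V 3.
Client N takes 60 more to reach its cap of 60 → 80 left.
Client Q: +80 (room for 85) → 85. Pool exhausted.

85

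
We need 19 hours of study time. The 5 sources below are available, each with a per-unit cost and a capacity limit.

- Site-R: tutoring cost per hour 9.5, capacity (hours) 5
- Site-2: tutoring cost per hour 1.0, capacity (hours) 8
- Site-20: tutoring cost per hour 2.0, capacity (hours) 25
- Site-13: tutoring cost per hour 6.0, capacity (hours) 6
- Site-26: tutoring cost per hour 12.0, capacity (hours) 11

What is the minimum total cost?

30

Use sources in increasing cost order.
Site-2 at 1.0: take all 8 hours → 11 still needed.
Site-20 at 2.0: take 11 of its 25 → requirement met.
Site-13, Site-R, Site-26: unused.
Cost = 8×1.0 + 11×2.0 = 30.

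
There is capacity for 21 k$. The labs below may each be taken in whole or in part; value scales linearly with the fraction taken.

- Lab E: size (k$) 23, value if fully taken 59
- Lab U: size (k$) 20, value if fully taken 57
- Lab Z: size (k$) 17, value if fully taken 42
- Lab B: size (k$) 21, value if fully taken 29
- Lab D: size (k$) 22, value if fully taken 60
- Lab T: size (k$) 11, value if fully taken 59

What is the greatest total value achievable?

87.5

Rank by value-to-size ratio: Lab T 59/11≈5.36, Lab U 57/20≈2.85, Lab D 60/22≈2.73, Lab E 59/23≈2.57, Lab Z 42/17≈2.47, Lab B 29/21≈1.38.
Take all of Lab T (11 k$, value 59) — 10 k$ left.
Fill the last 10 k$ with part of Lab U: 10/20 of it earns 28.5.
Total value = 87.5.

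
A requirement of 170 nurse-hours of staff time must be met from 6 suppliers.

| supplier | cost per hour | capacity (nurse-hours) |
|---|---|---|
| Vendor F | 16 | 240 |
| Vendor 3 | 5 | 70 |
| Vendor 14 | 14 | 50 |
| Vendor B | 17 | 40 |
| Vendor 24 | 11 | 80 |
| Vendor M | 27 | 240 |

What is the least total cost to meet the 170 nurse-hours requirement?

1510

Fill from the cheapest supplier first.
Vendor 3 (5): use full 70 → 100 nurse-hours to go.
Take 80 from Vendor 24 at 11 → need 20 more.
Vendor 14 (14): take the remaining 20 → done.
Vendor F, Vendor B, Vendor M: unused.
Cost = 70×5 + 80×11 + 20×14 = 1510.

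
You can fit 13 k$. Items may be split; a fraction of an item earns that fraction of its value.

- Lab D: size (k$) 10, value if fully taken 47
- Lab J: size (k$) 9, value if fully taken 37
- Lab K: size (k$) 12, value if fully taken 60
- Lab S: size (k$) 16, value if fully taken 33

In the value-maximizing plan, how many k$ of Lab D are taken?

1

Sort by value density: Lab K 60/12≈5, Lab D 47/10≈4.7, Lab J 37/9≈4.11, Lab S 33/16≈2.06.
Lab K: take in full, 12 k$ for value 60 ; 1 left.
Fill the last 1 k$ with part of Lab D: 1/10 of it earns 4.7.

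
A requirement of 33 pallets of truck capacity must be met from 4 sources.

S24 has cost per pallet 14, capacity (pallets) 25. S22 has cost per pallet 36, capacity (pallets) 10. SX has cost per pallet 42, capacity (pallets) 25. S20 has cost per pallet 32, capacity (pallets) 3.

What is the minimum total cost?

Fill from the cheapest source first.
Take 25 from S24 at 14 → need 8 more.
S20 (32): use full 3 → 5 pallets to go.
Take 5 from S22 at 36 to finish.
SX: unused.
Cost = 25×14 + 3×32 + 5×36 = 626.

626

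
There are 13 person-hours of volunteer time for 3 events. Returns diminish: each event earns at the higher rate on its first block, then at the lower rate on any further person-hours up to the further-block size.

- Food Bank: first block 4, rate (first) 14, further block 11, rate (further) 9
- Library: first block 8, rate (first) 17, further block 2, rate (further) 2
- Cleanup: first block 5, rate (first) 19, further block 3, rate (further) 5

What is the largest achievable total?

231

Order all 6 blocks by rate: Cleanup/T1 19 > Library/T1 17 > Food Bank/T1 14 > Food Bank/T2 9 > Cleanup/T2 5 > Library/T2 2.
Cleanup T1 at 19: fill all 5 — 8 left.
Fill Library T1 block (8 at 17) — 0 left.
Total = 19×5 + 17×8 = 231.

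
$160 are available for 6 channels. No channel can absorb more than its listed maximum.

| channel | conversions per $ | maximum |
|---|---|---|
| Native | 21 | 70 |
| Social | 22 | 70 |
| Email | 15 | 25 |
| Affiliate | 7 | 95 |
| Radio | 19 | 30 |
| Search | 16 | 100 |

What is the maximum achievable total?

3390

Highest conversions per $ first: Social 22 > Native 21 > Radio 19 > Search 16 > Email 15 > Affiliate 7.
Social: +70 to 70 (cap) → 90 left.
Native: +70 to 70 (cap) → 20 left.
Radio has room for 30 but only 20 remain, so it gets 20.
Total = 21×70 + 22×70 + 19×20 = 3390.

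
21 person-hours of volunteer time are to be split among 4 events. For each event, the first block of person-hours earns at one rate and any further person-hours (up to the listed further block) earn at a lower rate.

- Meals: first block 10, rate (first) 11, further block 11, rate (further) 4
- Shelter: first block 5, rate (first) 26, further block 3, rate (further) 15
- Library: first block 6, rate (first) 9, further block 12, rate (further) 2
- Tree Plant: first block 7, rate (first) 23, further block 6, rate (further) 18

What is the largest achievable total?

Treat each block as its own option and order by rate: Shelter/first 26 > Tree Plant/first 23 > Tree Plant/second 18 > Shelter/second 15 > Meals/first 11 > Library/first 9 > Meals/second 4 > Library/second 2.
Fill Shelter first block (5 at 26) → 16 left.
Tree Plant first at 23: fill all 7 → 9 left.
Tree Plant second at 18: fill all 6 → 3 left.
Shelter/second (15): +3 → 0 left.
Total = 26×5 + 23×7 + 18×6 + 15×3 = 444.

444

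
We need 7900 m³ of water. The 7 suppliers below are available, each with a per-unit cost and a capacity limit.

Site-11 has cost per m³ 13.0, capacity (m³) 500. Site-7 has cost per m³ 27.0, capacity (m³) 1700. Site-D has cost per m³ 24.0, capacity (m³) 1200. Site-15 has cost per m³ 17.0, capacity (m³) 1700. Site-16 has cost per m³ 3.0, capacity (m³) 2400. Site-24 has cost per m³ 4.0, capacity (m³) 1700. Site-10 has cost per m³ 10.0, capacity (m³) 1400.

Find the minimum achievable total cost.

Use suppliers in increasing cost order.
Site-16 (3.0): use full 2400 — 5500 m³ to go.
Site-24 at 4.0: take all 1700 m³ — 3800 still needed.
Take 1400 from Site-10 at 10.0 — need 2400 more.
Site-11 at 13.0: take all 500 m³ — 1900 still needed.
Site-15 (17.0): use full 1700 — 200 m³ to go.
Site-D at 24.0: take 200 of its 1200 — requirement met.
Site-7: unused.
Cost = 2400×3.0 + 1700×4.0 + 1400×10.0 + 500×13.0 + 1700×17.0 + 200×24.0 = 68200.

68200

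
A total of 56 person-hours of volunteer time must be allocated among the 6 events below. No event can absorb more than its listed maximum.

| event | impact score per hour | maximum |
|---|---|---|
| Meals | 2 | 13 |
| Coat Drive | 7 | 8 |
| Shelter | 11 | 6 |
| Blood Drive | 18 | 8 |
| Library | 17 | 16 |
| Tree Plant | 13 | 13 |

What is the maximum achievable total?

Order the events by impact score per hour: Blood Drive 18 > Library 17 > Tree Plant 13 > Shelter 11 > Coat Drive 7 > Meals 2.
Give Blood Drive 8 to hit its cap of 8 ; 48 left.
Library: +16 to 16 (cap) ; 32 left.
Tree Plant takes 13 to reach its cap of 13 ; 19 left.
Shelter takes 6 to reach its cap of 6 ; 13 left.
Give Coat Drive 8 to hit its cap of 8 ; 5 left.
Meals: +5 (room for 13) → 5. Pool exhausted.
Total = 2×5 + 7×8 + 11×6 + 18×8 + 17×16 + 13×13 = 717.

717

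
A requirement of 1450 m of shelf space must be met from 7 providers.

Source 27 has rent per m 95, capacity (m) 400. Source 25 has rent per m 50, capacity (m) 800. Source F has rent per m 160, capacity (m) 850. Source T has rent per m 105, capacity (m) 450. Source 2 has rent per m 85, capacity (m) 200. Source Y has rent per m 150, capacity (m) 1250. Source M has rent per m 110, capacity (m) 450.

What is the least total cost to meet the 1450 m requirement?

Cheapest first:
Source 25 (50): use full 800 → 650 m to go.
Source 2 (85): use full 200 → 450 m to go.
Take 400 from Source 27 at 95 → need 50 more.
Source T at 105: take 50 of its 450 → requirement met.
Source M, Source Y, Source F: unused.
Cost = 800×50 + 200×85 + 400×95 + 50×105 = 100250.

100250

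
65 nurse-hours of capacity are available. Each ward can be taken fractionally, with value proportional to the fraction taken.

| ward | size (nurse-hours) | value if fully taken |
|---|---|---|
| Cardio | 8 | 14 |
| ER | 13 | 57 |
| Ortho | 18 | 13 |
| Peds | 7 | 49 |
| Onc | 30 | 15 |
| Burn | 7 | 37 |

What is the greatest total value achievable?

176

Rank by value-to-size ratio: Peds 49/7≈7, Burn 37/7≈5.29, ER 57/13≈4.38, Cardio 14/8≈1.75, Ortho 13/18≈0.722, Onc 15/30≈0.5.
Peds: take in full, 7 nurse-hours for value 49 → 58 left.
All 7 nurse-hours of Burn fit (value 37) → 51 remain.
Take all of ER (13 nurse-hours, value 57) → 38 nurse-hours left.
Take all of Cardio (8 nurse-hours, value 14) → 30 nurse-hours left.
Ortho: take in full, 18 nurse-hours for value 13 → 12 left.
12 nurse-hours left: a 12/30 share of Onc gives 15×12/30 = 6.
Total value = 176.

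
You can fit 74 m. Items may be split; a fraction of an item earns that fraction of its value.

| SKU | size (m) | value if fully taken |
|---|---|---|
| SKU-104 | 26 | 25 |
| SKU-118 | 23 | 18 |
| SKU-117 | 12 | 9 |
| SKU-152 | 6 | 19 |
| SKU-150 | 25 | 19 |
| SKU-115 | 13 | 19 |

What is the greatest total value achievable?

Best value per unit of size first: SKU-152 19/6≈3.17, SKU-115 19/13≈1.46, SKU-104 25/26≈0.962, SKU-118 18/23≈0.783, SKU-150 19/25≈0.76, SKU-117 9/12≈0.75.
SKU-152: take in full, 6 m for value 19 — 68 left.
SKU-115: take in full, 13 m for value 19 — 55 left.
All 26 m of SKU-104 fit (value 25) — 29 remain.
All 23 m of SKU-118 fit (value 18) — 6 remain.
6 m left: a 6/25 share of SKU-150 gives 19×6/25 = 4.56.
Total value = 85.56.

85.56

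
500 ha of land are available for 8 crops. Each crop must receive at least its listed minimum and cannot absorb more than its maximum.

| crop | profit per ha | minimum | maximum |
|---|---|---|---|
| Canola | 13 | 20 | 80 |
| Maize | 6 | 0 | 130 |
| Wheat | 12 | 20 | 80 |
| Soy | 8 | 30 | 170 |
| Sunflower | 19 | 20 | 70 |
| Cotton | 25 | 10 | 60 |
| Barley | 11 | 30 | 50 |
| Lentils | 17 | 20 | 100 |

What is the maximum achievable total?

7560

Meeting every minimum uses 20+0+20+30+20+10+30+20 = 150 ha, leaving 350.
Highest profit per ha first: Cotton 25 > Sunflower 19 > Lentils 17 > Canola 13 > Wheat 12 > Barley 11 > Soy 8 > Maize 6.
Cotton takes 50 more to reach its cap of 60 ; 300 left.
Give Sunflower 50 more to hit its cap of 70 ; 250 left.
Lentils: +80 to 100 (cap) ; 170 left.
Canola: +60 to 80 (cap) ; 110 left.
Give Wheat 60 more to hit its cap of 80 ; 50 left.
Barley takes 20 more to reach its cap of 50 ; 30 left.
Soy: +30 (room for 140) → 60. Pool exhausted.
Total = 13×80 + 12×80 + 8×60 + 19×70 + 25×60 + 11×50 + 17×100 = 7560.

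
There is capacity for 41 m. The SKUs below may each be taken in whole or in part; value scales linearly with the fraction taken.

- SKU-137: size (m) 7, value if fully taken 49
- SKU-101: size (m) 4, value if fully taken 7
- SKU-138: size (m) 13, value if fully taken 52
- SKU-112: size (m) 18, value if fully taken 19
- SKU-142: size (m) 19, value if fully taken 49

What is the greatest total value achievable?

153.5

Best value per unit of size first: SKU-137 49/7≈7, SKU-138 52/13≈4, SKU-142 49/19≈2.58, SKU-101 7/4≈1.75, SKU-112 19/18≈1.06.
All 7 m of SKU-137 fit (value 49) ; 34 remain.
All 13 m of SKU-138 fit (value 52) ; 21 remain.
SKU-142: take in full, 19 m for value 49 ; 2 left.
2 m left: a 2/4 share of SKU-101 gives 7×2/4 = 3.5.
Total value = 153.5.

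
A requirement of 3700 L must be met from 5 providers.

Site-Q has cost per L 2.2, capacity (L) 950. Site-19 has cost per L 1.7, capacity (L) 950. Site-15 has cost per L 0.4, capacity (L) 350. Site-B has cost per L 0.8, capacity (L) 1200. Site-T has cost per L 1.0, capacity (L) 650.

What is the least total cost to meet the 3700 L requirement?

Cheapest first:
Take 350 from Site-15 at 0.4 — need 3350 more.
Take 1200 from Site-B at 0.8 — need 2150 more.
Take 650 from Site-T at 1.0 — need 1500 more.
Site-19 (1.7): use full 950 — 550 L to go.
Site-Q (2.2): take the remaining 550 — done.
Cost = 350×0.4 + 1200×0.8 + 650×1.0 + 950×1.7 + 550×2.2 = 4575.

4575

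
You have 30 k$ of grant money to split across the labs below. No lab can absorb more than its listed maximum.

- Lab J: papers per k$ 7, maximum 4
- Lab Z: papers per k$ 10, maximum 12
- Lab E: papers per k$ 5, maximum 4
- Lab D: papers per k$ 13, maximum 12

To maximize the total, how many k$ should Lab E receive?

2

Highest papers per k$ first: Lab D 13 > Lab Z 10 > Lab J 7 > Lab E 5.
Give Lab D 12 to hit its cap of 12 → 18 left.
Give Lab Z 12 to hit its cap of 12 → 6 left.
Lab J: +4 to 4 (cap) → 2 left.
Lab E: +2 (room for 4) → 2. Pool exhausted.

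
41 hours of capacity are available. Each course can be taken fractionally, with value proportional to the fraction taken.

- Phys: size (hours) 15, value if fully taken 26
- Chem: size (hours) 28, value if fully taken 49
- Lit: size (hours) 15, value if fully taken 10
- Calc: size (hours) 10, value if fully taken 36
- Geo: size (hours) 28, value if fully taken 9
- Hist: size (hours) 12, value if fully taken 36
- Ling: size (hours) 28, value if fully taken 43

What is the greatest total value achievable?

105.25

Best value per unit of size first: Calc 36/10≈3.6, Hist 36/12≈3, Chem 49/28≈1.75, Phys 26/15≈1.73, Ling 43/28≈1.54, Lit 10/15≈0.667, Geo 9/28≈0.321.
Calc: take in full, 10 hours for value 36 → 31 left.
All 12 hours of Hist fit (value 36) → 19 remain.
Fill the last 19 hours with part of Chem: 19/28 of it earns 33.25.
Total value = 105.25.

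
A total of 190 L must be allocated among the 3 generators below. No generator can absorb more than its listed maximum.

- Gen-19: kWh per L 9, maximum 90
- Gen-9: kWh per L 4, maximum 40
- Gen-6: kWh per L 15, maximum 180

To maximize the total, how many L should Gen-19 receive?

10

Highest kWh per L first: Gen-6 15 > Gen-19 9 > Gen-9 4.
Gen-6: +180 to 180 (cap) ; 10 left.
Gen-19 has room for 90 but only 10 remain, so it gets 10.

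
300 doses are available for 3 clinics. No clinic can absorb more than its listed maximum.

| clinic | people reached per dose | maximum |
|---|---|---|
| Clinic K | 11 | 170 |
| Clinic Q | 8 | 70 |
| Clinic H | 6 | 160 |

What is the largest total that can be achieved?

Rank by people reached per dose: Clinic K 11 > Clinic Q 8 > Clinic H 6.
Clinic K takes 170 to reach its cap of 170 — 130 left.
Give Clinic Q 70 to hit its cap of 70 — 60 left.
Only 60 left; Clinic H takes them to reach 60.
Total = 11×170 + 8×70 + 6×60 = 2790.

2790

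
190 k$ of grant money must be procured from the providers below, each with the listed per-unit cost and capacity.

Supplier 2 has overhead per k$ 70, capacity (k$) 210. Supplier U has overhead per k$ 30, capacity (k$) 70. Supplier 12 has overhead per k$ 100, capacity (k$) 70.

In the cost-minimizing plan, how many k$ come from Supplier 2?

Cheapest first:
Supplier U at 30: take all 70 k$ — 120 still needed.
Supplier 2 at 70: take 120 of its 210 — requirement met.
Supplier 12: unused.

120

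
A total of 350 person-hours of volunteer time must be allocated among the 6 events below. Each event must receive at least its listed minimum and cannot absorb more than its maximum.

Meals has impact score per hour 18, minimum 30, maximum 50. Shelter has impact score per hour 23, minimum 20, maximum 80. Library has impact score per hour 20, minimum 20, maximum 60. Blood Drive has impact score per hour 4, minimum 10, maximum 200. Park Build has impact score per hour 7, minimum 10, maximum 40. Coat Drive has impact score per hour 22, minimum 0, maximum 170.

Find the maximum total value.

7230

Meeting every minimum uses 30+20+20+10+10+0 = 90 person-hours, leaving 260.
Highest impact score per hour first: Shelter 23 > Coat Drive 22 > Library 20 > Meals 18 > Park Build 7 > Blood Drive 4.
Shelter: +60 to 80 (cap) → 200 left.
Coat Drive takes 170 more to reach its cap of 170 → 30 left.
Library has room for 40 more but only 30 remain, so it gets 50.
Total = 18×30 + 23×80 + 20×50 + 4×10 + 7×10 + 22×170 = 7230.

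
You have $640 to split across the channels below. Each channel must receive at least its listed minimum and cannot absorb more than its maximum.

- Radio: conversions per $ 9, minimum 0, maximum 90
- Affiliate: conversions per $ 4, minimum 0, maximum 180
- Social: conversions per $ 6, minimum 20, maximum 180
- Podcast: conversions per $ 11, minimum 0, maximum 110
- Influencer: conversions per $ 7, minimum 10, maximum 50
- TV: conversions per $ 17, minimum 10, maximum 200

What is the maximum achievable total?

Meeting every minimum uses 0+0+20+0+10+10 = 40 $, leaving 600.
Order the channels by conversions per $: TV 17 > Podcast 11 > Radio 9 > Influencer 7 > Social 6 > Affiliate 4.
TV: +190 to 200 (cap) ; 410 left.
Podcast: +110 to 110 (cap) ; 300 left.
Radio takes 90 more to reach its cap of 90 ; 210 left.
Influencer: +40 to 50 (cap) ; 170 left.
Give Social 160 more to hit its cap of 180 ; 10 left.
Only 10 left; Affiliate takes them to reach 10.
Total = 9×90 + 4×10 + 6×180 + 11×110 + 7×50 + 17×200 = 6890.

6890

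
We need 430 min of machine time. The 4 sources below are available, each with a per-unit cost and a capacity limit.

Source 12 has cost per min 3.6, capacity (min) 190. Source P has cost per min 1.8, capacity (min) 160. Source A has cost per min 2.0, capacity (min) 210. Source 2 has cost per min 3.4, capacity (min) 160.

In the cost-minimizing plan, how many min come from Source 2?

60

Cheapest first:
Take 160 from Source P at 1.8 ; need 270 more.
Source A at 2.0: take all 210 min ; 60 still needed.
Take 60 from Source 2 at 3.4 to finish.
Source 12: unused.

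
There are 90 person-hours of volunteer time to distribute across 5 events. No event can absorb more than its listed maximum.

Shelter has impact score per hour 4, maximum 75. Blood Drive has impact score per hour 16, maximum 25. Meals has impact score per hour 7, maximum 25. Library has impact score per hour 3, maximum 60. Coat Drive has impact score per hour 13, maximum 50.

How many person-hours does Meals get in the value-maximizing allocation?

15

Order the events by impact score per hour: Blood Drive 16 > Coat Drive 13 > Meals 7 > Shelter 4 > Library 3.
Blood Drive takes 25 to reach its cap of 25 ; 65 left.
Coat Drive takes 50 to reach its cap of 50 ; 15 left.
Meals: +15 (room for 25) → 15. Pool exhausted.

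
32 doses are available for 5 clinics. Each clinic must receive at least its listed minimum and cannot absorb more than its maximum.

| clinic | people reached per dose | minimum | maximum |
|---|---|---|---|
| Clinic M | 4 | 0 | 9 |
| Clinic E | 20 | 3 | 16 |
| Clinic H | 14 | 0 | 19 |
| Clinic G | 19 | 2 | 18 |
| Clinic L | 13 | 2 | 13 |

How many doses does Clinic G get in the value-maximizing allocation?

Meeting every minimum uses 0+3+0+2+2 = 7 doses, leaving 25.
Rank by people reached per dose: Clinic E 20 > Clinic G 19 > Clinic H 14 > Clinic L 13 > Clinic M 4.
Give Clinic E 13 more to hit its cap of 16 ; 12 left.
Only 12 left; Clinic G takes them to reach 14.

14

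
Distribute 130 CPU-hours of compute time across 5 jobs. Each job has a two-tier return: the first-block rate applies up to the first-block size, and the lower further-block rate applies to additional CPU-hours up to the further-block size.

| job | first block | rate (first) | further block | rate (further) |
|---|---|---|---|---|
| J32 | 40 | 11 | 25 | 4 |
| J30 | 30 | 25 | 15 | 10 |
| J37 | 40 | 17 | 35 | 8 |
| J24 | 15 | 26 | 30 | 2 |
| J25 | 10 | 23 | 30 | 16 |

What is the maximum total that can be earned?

Treat each block as its own option and order by rate: J24/T1 26 > J30/T1 25 > J25/T1 23 > J37/T1 17 > J25/T2 16 > J32/T1 11 > J30/T2 10 > J37/T2 8 > J32/T2 4 > J24/T2 2.
Fill J24 T1 block (15 at 26) ; 115 left.
J30 T1 at 25: fill all 30 ; 85 left.
Fill J25 T1 block (10 at 23) ; 75 left.
J37/T1 (17): +40 ; 35 left.
J25/T2 (16): +30 ; 5 left.
5 remain; put them into J32 T1 at 11.
Total = 26×15 + 25×30 + 23×10 + 17×40 + 16×30 + 11×5 = 2585.

2585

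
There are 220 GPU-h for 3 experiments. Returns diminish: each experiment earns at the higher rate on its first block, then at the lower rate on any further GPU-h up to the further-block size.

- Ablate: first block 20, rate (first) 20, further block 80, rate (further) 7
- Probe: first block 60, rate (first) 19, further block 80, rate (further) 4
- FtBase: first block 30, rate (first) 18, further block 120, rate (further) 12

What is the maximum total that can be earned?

Order all 6 blocks by rate: Ablate/T1 20 > Probe/T1 19 > FtBase/T1 18 > FtBase/T2 12 > Ablate/T2 7 > Probe/T2 4.
Ablate T1 at 20: fill all 20 → 200 left.
Probe/T1 (19): +60 → 140 left.
FtBase/T1 (18): +30 → 110 left.
FtBase T2 at 12: only 110 left, fill 110.
Total = 20×20 + 19×60 + 18×30 + 12×110 = 3400.

3400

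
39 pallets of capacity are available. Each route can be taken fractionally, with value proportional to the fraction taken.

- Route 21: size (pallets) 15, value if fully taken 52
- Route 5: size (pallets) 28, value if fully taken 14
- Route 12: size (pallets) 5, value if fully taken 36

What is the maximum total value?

Rank by value-to-size ratio: Route 12 36/5≈7.2, Route 21 52/15≈3.47, Route 5 14/28≈0.5.
Take all of Route 12 (5 pallets, value 36) — 34 pallets left.
Route 21: take in full, 15 pallets for value 52 — 19 left.
Only 19 pallets remain; take 19/28 of Route 5 for value 14×19/28 = 9.5.
Total value = 97.5.

97.5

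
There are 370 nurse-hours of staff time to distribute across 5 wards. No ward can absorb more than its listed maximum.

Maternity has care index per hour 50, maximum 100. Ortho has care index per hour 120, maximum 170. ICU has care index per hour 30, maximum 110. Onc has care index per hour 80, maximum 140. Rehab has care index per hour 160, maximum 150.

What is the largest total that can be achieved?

48400

Highest care index per hour first: Rehab 160 > Ortho 120 > Onc 80 > Maternity 50 > ICU 30.
Give Rehab 150 to hit its cap of 150 ; 220 left.
Give Ortho 170 to hit its cap of 170 ; 50 left.
Only 50 left; Onc takes them to reach 50.
Total = 120×170 + 80×50 + 160×150 = 48400.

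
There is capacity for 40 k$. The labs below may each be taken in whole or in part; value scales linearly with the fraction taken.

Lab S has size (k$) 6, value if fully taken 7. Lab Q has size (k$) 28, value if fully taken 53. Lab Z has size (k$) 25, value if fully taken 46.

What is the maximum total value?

Best value per unit of size first: Lab Q 53/28≈1.89, Lab Z 46/25≈1.84, Lab S 7/6≈1.17.
Take all of Lab Q (28 k$, value 53) ; 12 k$ left.
Fill the last 12 k$ with part of Lab Z: 12/25 of it earns 22.08.
Total value = 75.08.

75.08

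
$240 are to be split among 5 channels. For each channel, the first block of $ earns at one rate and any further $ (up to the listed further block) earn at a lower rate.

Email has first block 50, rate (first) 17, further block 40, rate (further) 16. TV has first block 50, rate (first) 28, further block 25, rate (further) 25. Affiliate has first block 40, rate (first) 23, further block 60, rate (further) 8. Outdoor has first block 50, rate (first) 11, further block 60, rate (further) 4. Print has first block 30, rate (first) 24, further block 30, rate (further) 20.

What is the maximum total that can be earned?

5355

Rank every tier by rate: TV/first 28 > TV/second 25 > Print/first 24 > Affiliate/first 23 > Print/second 20 > Email/first 17 > Email/second 16 > Outdoor/first 11 > Affiliate/second 8 > Outdoor/second 4.
TV first at 28: fill all 50 → 190 left.
TV/second (25): +25 → 165 left.
Print/first (24): +30 → 135 left.
Affiliate first at 23: fill all 40 → 95 left.
Print second at 20: fill all 30 → 65 left.
Email/first (17): +50 → 15 left.
Email second at 16: only 15 left, fill 15.
Total = 28×50 + 25×25 + 24×30 + 23×40 + 20×30 + 17×50 + 16×15 = 5355.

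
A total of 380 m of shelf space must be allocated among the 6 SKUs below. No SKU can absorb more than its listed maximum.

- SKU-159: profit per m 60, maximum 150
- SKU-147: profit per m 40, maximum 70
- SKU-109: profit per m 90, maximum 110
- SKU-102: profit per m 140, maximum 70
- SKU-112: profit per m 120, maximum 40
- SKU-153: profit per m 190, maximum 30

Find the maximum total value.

Rank by profit per m: SKU-153 190 > SKU-102 140 > SKU-112 120 > SKU-109 90 > SKU-159 60 > SKU-147 40.
Give SKU-153 30 to hit its cap of 30 — 350 left.
SKU-102 takes 70 to reach its cap of 70 — 280 left.
SKU-112 takes 40 to reach its cap of 40 — 240 left.
SKU-109 takes 110 to reach its cap of 110 — 130 left.
SKU-159 has room for 150 but only 130 remain, so it gets 130.
Total = 60×130 + 90×110 + 140×70 + 120×40 + 190×30 = 38000.

38000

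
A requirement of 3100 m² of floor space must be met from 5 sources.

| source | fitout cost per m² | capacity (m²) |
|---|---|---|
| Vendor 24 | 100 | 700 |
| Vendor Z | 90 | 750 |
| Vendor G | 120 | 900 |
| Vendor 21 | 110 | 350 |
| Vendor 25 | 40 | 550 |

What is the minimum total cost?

Cheapest first:
Vendor 25 at 40: take all 550 m² — 2550 still needed.
Vendor Z (90): use full 750 — 1800 m² to go.
Take 700 from Vendor 24 at 100 — need 1100 more.
Vendor 21 (110): use full 350 — 750 m² to go.
Take 750 from Vendor G at 120 to finish.
Cost = 550×40 + 750×90 + 700×100 + 350×110 + 750×120 = 288000.

288000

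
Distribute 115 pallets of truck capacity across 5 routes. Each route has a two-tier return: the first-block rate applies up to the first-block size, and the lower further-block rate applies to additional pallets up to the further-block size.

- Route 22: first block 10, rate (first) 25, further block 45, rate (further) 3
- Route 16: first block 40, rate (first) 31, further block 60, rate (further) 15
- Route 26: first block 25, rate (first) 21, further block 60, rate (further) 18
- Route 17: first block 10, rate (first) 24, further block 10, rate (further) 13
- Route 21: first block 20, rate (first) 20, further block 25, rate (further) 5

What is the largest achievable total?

2835

Rank every tier by rate: Route 16/first 31 > Route 22/first 25 > Route 17/first 24 > Route 26/first 21 > Route 21/first 20 > Route 26/second 18 > Route 16/second 15 > Route 17/second 13 > Route 21/second 5 > Route 22/second 3.
Fill Route 16 first block (40 at 31) ; 75 left.
Route 22/first (25): +10 ; 65 left.
Route 17/first (24): +10 ; 55 left.
Fill Route 26 first block (25 at 21) ; 30 left.
Fill Route 21 first block (20 at 20) ; 10 left.
Route 26/second: +10 of 60 at 18; pool empty.
Total = 31×40 + 25×10 + 24×10 + 21×25 + 20×20 + 18×10 = 2835.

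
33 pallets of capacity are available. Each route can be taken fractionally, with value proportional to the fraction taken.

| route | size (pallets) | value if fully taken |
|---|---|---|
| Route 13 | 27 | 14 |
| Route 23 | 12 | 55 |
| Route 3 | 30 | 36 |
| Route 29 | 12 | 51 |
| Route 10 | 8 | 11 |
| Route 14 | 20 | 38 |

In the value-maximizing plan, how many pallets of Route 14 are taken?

9

Best value per unit of size first: Route 23 55/12≈4.58, Route 29 51/12≈4.25, Route 14 38/20≈1.9, Route 10 11/8≈1.38, Route 3 36/30≈1.2, Route 13 14/27≈0.519.
Route 23: take in full, 12 pallets for value 55 → 21 left.
Take all of Route 29 (12 pallets, value 51) → 9 pallets left.
Only 9 pallets remain; take 9/20 of Route 14 for value 38×9/20 = 17.1.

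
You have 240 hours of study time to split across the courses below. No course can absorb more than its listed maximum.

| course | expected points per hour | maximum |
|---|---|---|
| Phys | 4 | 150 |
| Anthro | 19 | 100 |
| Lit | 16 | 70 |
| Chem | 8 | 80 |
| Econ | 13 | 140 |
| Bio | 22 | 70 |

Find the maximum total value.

Rank by expected points per hour: Bio 22 > Anthro 19 > Lit 16 > Econ 13 > Chem 8 > Phys 4.
Bio takes 70 to reach its cap of 70 → 170 left.
Give Anthro 100 to hit its cap of 100 → 70 left.
Lit takes 70 to reach its cap of 70 → 0 left.
Total = 19×100 + 16×70 + 22×70 = 4560.

4560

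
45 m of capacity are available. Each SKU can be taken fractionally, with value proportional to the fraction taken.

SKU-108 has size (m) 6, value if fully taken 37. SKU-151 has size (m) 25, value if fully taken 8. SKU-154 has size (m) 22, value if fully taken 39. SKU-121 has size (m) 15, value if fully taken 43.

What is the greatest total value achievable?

119.64

Best value per unit of size first: SKU-108 37/6≈6.17, SKU-121 43/15≈2.87, SKU-154 39/22≈1.77, SKU-151 8/25≈0.32.
All 6 m of SKU-108 fit (value 37) → 39 remain.
Take all of SKU-121 (15 m, value 43) → 24 m left.
All 22 m of SKU-154 fit (value 39) → 2 remain.
Fill the last 2 m with part of SKU-151: 2/25 of it earns 0.64.
Total value = 119.64.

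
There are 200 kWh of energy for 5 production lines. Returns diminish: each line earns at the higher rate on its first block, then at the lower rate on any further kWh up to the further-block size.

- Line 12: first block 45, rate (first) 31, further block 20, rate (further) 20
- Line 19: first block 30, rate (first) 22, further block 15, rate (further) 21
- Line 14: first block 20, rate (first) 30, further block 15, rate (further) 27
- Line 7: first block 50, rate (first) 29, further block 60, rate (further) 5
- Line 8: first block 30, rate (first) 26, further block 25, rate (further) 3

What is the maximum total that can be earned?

5500

Treat each block as its own option and order by rate: Line 12/first 31 > Line 14/first 30 > Line 7/first 29 > Line 14/second 27 > Line 8/first 26 > Line 19/first 22 > Line 19/second 21 > Line 12/second 20 > Line 7/second 5 > Line 8/second 3.
Fill Line 12 first block (45 at 31) ; 155 left.
Fill Line 14 first block (20 at 30) ; 135 left.
Fill Line 7 first block (50 at 29) ; 85 left.
Line 14/second (27): +15 ; 70 left.
Fill Line 8 first block (30 at 26) ; 40 left.
Fill Line 19 first block (30 at 22) ; 10 left.
Line 19/second: +10 of 15 at 21; pool empty.
Total = 31×45 + 30×20 + 29×50 + 27×15 + 26×30 + 22×30 + 21×10 = 5500.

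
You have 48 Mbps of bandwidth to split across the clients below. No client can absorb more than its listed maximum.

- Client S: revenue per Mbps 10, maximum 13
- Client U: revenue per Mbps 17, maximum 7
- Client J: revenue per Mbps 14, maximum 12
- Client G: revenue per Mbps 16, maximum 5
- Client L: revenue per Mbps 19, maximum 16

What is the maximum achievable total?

751

Order the clients by revenue per Mbps: Client L 19 > Client U 17 > Client G 16 > Client J 14 > Client S 10.
Client L takes 16 to reach its cap of 16 ; 32 left.
Client U: +7 to 7 (cap) ; 25 left.
Give Client G 5 to hit its cap of 5 ; 20 left.
Client J: +12 to 12 (cap) ; 8 left.
Only 8 left; Client S takes them to reach 8.
Total = 10×8 + 17×7 + 14×12 + 16×5 + 19×16 = 751.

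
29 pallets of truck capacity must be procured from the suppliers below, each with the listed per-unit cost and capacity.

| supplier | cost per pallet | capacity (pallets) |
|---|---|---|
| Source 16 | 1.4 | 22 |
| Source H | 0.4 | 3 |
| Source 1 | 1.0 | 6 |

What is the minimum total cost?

Fill from the cheapest supplier first.
Source H (0.4): use full 3 → 26 pallets to go.
Take 6 from Source 1 at 1.0 → need 20 more.
Take 20 from Source 16 at 1.4 to finish.
Cost = 3×0.4 + 6×1.0 + 20×1.4 = 35.2.

35.2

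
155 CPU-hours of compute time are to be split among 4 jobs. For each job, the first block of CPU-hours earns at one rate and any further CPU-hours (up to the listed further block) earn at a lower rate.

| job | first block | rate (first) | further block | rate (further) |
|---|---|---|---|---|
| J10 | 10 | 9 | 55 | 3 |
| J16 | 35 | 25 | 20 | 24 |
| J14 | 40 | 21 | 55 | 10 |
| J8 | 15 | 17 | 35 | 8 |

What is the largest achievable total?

2900

Rank every tier by rate: J16/T1 25 > J16/T2 24 > J14/T1 21 > J8/T1 17 > J14/T2 10 > J10/T1 9 > J8/T2 8 > J10/T2 3.
Fill J16 T1 block (35 at 25) → 120 left.
J16 T2 at 24: fill all 20 → 100 left.
J14/T1 (21): +40 → 60 left.
J8 T1 at 17: fill all 15 → 45 left.
45 remain; put them into J14 T2 at 10.
Total = 25×35 + 24×20 + 21×40 + 17×15 + 10×45 = 2900.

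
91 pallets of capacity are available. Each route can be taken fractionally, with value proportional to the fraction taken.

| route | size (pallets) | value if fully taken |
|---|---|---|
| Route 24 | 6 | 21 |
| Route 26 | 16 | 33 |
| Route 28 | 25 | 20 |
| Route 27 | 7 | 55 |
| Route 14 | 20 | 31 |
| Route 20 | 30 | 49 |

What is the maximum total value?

Sort by value density: Route 27 55/7≈7.86, Route 24 21/6≈3.5, Route 26 33/16≈2.06, Route 20 49/30≈1.63, Route 14 31/20≈1.55, Route 28 20/25≈0.8.
Take all of Route 27 (7 pallets, value 55) → 84 pallets left.
All 6 pallets of Route 24 fit (value 21) → 78 remain.
All 16 pallets of Route 26 fit (value 33) → 62 remain.
Route 20: take in full, 30 pallets for value 49 → 32 left.
Route 14: take in full, 20 pallets for value 31 → 12 left.
Fill the last 12 pallets with part of Route 28: 12/25 of it earns 9.6.
Total value = 198.6.

198.6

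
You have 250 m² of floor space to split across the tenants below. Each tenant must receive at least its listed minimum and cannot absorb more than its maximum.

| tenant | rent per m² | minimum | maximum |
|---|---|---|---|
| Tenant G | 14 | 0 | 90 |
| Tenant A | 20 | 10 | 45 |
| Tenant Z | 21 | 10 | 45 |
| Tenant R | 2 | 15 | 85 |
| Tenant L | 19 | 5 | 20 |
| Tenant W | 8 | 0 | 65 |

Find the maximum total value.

Meeting every minimum uses 0+10+10+15+5+0 = 40 m², leaving 210.
Order the tenants by rent per m²: Tenant Z 21 > Tenant A 20 > Tenant L 19 > Tenant G 14 > Tenant W 8 > Tenant R 2.
Give Tenant Z 35 more to hit its cap of 45 → 175 left.
Tenant A takes 35 more to reach its cap of 45 → 140 left.
Give Tenant L 15 more to hit its cap of 20 → 125 left.
Tenant G: +90 to 90 (cap) → 35 left.
Tenant W has room for 65 more but only 35 remain, so it gets 35.
Total = 14×90 + 20×45 + 21×45 + 2×15 + 19×20 + 8×35 = 3795.

3795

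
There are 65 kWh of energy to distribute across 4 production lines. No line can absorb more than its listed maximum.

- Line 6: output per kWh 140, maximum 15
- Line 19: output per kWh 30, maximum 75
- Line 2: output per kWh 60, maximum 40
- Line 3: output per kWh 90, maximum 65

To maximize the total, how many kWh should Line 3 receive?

Order the production lines by output per kWh: Line 6 140 > Line 3 90 > Line 2 60 > Line 19 30.
Give Line 6 15 to hit its cap of 15 ; 50 left.
Only 50 left; Line 3 takes them to reach 50.

50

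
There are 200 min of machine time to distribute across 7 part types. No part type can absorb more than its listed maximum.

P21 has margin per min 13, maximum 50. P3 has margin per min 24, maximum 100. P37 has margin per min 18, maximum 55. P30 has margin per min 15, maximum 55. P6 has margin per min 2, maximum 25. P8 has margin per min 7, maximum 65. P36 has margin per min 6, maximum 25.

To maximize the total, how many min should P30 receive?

Rank by margin per min: P3 24 > P37 18 > P30 15 > P21 13 > P8 7 > P36 6 > P6 2.
P3: +100 to 100 (cap) → 100 left.
P37: +55 to 55 (cap) → 45 left.
P30: +45 (room for 55) → 45. Pool exhausted.

45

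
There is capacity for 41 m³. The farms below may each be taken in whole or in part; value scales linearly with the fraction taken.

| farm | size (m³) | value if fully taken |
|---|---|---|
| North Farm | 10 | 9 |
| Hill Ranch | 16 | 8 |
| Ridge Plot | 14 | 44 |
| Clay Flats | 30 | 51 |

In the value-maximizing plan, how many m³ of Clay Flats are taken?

27

Rank by value-to-size ratio: Ridge Plot 44/14≈3.14, Clay Flats 51/30≈1.7, North Farm 9/10≈0.9, Hill Ranch 8/16≈0.5.
Take all of Ridge Plot (14 m³, value 44) — 27 m³ left.
Only 27 m³ remain; take 27/30 of Clay Flats for value 51×27/30 = 45.9.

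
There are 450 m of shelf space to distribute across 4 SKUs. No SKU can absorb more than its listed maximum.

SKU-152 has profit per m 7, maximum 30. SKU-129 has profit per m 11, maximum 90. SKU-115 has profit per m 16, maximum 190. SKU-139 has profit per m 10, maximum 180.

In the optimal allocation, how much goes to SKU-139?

Order the SKUs by profit per m: SKU-115 16 > SKU-129 11 > SKU-139 10 > SKU-152 7.
SKU-115: +190 to 190 (cap) → 260 left.
Give SKU-129 90 to hit its cap of 90 → 170 left.
Only 170 left; SKU-139 takes them to reach 170.

170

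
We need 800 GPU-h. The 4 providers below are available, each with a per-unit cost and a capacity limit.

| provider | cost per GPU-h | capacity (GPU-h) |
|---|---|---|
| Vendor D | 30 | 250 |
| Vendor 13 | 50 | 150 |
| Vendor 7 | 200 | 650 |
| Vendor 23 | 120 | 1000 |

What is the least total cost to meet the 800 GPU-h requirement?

63000

Cheapest first:
Vendor D (30): use full 250 ; 550 GPU-h to go.
Vendor 13 (50): use full 150 ; 400 GPU-h to go.
Vendor 23 (120): take the remaining 400 ; done.
Vendor 7: unused.
Cost = 250×30 + 150×50 + 400×120 = 63000.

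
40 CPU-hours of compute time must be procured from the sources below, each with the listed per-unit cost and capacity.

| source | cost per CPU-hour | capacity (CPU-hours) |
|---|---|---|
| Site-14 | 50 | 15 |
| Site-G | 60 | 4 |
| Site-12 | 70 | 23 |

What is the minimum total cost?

Use sources in increasing cost order.
Take 15 from Site-14 at 50 ; need 25 more.
Take 4 from Site-G at 60 ; need 21 more.
Site-12 at 70: take 21 of its 23 ; requirement met.
Cost = 15×50 + 4×60 + 21×70 = 2460.

2460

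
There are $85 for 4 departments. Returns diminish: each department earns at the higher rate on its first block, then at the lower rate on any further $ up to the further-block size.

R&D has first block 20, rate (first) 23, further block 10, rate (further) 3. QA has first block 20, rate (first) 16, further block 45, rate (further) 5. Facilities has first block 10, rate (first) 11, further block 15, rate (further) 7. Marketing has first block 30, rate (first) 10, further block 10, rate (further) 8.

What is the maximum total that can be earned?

Rank every tier by rate: R&D/tier1 23 > QA/tier1 16 > Facilities/tier1 11 > Marketing/tier1 10 > Marketing/tier2 8 > Facilities/tier2 7 > QA/tier2 5 > R&D/tier2 3.
R&D tier1 at 23: fill all 20 ; 65 left.
Fill QA tier1 block (20 at 16) ; 45 left.
Facilities tier1 at 11: fill all 10 ; 35 left.
Marketing tier1 at 10: fill all 30 ; 5 left.
Marketing tier2 at 8: only 5 left, fill 5.
Total = 23×20 + 16×20 + 11×10 + 10×30 + 8×5 = 1230.

1230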